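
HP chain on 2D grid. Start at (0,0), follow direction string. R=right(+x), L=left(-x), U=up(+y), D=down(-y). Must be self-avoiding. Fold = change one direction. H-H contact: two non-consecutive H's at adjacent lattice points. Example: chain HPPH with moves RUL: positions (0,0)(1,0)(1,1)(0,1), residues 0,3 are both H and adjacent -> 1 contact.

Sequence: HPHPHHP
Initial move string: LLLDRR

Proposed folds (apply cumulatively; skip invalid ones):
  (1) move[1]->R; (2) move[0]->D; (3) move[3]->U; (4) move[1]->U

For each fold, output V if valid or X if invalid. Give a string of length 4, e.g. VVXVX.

Initial: LLLDRR -> [(0, 0), (-1, 0), (-2, 0), (-3, 0), (-3, -1), (-2, -1), (-1, -1)]
Fold 1: move[1]->R => LRLDRR INVALID (collision), skipped
Fold 2: move[0]->D => DLLDRR VALID
Fold 3: move[3]->U => DLLURR INVALID (collision), skipped
Fold 4: move[1]->U => DULDRR INVALID (collision), skipped

Answer: XVXX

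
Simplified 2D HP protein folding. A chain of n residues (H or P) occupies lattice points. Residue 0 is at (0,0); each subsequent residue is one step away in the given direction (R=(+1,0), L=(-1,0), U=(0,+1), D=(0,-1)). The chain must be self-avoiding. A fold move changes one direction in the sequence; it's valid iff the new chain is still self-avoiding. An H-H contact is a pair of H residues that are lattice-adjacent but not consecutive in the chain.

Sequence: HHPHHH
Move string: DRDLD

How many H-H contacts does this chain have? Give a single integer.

Positions: [(0, 0), (0, -1), (1, -1), (1, -2), (0, -2), (0, -3)]
H-H contact: residue 1 @(0,-1) - residue 4 @(0, -2)

Answer: 1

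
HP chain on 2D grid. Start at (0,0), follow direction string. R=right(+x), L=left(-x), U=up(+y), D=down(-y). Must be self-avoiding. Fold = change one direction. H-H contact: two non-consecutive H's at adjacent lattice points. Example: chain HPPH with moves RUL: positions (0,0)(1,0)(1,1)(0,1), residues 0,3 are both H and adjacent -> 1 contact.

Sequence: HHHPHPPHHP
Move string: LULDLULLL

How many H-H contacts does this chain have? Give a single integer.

Positions: [(0, 0), (-1, 0), (-1, 1), (-2, 1), (-2, 0), (-3, 0), (-3, 1), (-4, 1), (-5, 1), (-6, 1)]
H-H contact: residue 1 @(-1,0) - residue 4 @(-2, 0)

Answer: 1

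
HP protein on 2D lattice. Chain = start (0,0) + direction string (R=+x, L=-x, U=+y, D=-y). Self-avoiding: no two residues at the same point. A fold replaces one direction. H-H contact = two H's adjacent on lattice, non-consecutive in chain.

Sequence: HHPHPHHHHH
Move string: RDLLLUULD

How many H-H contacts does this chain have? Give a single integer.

Positions: [(0, 0), (1, 0), (1, -1), (0, -1), (-1, -1), (-2, -1), (-2, 0), (-2, 1), (-3, 1), (-3, 0)]
H-H contact: residue 0 @(0,0) - residue 3 @(0, -1)
H-H contact: residue 6 @(-2,0) - residue 9 @(-3, 0)

Answer: 2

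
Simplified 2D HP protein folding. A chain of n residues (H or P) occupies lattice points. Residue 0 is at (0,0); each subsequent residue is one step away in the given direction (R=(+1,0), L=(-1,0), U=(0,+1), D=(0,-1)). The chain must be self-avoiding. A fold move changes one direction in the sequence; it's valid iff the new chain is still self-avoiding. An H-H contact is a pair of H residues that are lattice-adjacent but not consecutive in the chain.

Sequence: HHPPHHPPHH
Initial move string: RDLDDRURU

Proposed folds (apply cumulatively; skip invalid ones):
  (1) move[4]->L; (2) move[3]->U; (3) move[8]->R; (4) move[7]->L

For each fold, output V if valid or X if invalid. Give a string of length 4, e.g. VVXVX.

Initial: RDLDDRURU -> [(0, 0), (1, 0), (1, -1), (0, -1), (0, -2), (0, -3), (1, -3), (1, -2), (2, -2), (2, -1)]
Fold 1: move[4]->L => RDLDLRURU INVALID (collision), skipped
Fold 2: move[3]->U => RDLUDRURU INVALID (collision), skipped
Fold 3: move[8]->R => RDLDDRURR VALID
Fold 4: move[7]->L => RDLDDRULR INVALID (collision), skipped

Answer: XXVX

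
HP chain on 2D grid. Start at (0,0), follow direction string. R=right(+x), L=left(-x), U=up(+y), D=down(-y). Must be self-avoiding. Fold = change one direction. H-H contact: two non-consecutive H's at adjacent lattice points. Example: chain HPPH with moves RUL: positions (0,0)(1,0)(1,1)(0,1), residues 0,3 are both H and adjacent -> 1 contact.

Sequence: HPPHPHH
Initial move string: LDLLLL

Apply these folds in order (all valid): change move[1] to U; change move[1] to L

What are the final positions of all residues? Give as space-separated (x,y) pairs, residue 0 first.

Answer: (0,0) (-1,0) (-2,0) (-3,0) (-4,0) (-5,0) (-6,0)

Derivation:
Initial moves: LDLLLL
Fold: move[1]->U => LULLLL (positions: [(0, 0), (-1, 0), (-1, 1), (-2, 1), (-3, 1), (-4, 1), (-5, 1)])
Fold: move[1]->L => LLLLLL (positions: [(0, 0), (-1, 0), (-2, 0), (-3, 0), (-4, 0), (-5, 0), (-6, 0)])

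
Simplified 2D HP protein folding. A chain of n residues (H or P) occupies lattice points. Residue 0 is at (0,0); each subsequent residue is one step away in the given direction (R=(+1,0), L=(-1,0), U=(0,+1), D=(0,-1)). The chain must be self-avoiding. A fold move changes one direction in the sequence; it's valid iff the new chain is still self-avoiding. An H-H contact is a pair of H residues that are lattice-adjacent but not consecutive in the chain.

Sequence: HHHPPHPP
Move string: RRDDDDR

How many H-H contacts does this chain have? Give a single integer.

Positions: [(0, 0), (1, 0), (2, 0), (2, -1), (2, -2), (2, -3), (2, -4), (3, -4)]
No H-H contacts found.

Answer: 0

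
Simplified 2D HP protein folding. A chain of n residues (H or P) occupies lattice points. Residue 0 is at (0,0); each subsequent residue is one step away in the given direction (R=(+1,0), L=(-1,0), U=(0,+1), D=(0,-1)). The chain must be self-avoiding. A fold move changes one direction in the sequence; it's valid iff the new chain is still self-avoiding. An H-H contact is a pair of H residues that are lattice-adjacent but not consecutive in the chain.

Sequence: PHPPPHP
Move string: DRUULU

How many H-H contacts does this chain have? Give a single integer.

Answer: 0

Derivation:
Positions: [(0, 0), (0, -1), (1, -1), (1, 0), (1, 1), (0, 1), (0, 2)]
No H-H contacts found.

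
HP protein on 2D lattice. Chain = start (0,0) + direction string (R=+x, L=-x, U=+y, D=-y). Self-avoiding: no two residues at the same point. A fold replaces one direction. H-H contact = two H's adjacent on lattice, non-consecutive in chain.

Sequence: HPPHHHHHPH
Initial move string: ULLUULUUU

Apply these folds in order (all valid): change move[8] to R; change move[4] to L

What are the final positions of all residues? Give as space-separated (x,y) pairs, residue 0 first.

Initial moves: ULLUULUUU
Fold: move[8]->R => ULLUULUUR (positions: [(0, 0), (0, 1), (-1, 1), (-2, 1), (-2, 2), (-2, 3), (-3, 3), (-3, 4), (-3, 5), (-2, 5)])
Fold: move[4]->L => ULLULLUUR (positions: [(0, 0), (0, 1), (-1, 1), (-2, 1), (-2, 2), (-3, 2), (-4, 2), (-4, 3), (-4, 4), (-3, 4)])

Answer: (0,0) (0,1) (-1,1) (-2,1) (-2,2) (-3,2) (-4,2) (-4,3) (-4,4) (-3,4)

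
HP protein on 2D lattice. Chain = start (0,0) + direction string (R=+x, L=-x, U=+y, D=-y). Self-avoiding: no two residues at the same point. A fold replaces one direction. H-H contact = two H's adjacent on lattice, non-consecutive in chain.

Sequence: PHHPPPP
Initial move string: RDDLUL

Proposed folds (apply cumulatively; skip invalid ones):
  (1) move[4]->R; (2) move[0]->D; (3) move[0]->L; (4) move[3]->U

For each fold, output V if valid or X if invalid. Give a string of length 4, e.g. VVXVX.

Initial: RDDLUL -> [(0, 0), (1, 0), (1, -1), (1, -2), (0, -2), (0, -1), (-1, -1)]
Fold 1: move[4]->R => RDDLRL INVALID (collision), skipped
Fold 2: move[0]->D => DDDLUL VALID
Fold 3: move[0]->L => LDDLUL VALID
Fold 4: move[3]->U => LDDUUL INVALID (collision), skipped

Answer: XVVX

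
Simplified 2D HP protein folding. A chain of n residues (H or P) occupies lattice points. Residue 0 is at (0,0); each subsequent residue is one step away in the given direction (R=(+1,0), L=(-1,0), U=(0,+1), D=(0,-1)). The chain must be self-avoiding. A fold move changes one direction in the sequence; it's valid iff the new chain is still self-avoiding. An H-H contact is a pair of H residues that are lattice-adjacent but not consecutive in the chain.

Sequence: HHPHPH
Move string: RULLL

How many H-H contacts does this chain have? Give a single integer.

Answer: 1

Derivation:
Positions: [(0, 0), (1, 0), (1, 1), (0, 1), (-1, 1), (-2, 1)]
H-H contact: residue 0 @(0,0) - residue 3 @(0, 1)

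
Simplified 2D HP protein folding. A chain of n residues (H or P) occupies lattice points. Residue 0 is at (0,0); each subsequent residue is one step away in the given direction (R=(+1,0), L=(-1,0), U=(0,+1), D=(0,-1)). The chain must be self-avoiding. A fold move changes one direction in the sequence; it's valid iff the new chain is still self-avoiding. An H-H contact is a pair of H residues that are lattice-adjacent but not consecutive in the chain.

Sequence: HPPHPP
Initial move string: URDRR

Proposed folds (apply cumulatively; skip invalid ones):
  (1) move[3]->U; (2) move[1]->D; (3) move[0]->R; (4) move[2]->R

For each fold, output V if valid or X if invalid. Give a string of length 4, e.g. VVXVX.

Answer: XXVV

Derivation:
Initial: URDRR -> [(0, 0), (0, 1), (1, 1), (1, 0), (2, 0), (3, 0)]
Fold 1: move[3]->U => URDUR INVALID (collision), skipped
Fold 2: move[1]->D => UDDRR INVALID (collision), skipped
Fold 3: move[0]->R => RRDRR VALID
Fold 4: move[2]->R => RRRRR VALID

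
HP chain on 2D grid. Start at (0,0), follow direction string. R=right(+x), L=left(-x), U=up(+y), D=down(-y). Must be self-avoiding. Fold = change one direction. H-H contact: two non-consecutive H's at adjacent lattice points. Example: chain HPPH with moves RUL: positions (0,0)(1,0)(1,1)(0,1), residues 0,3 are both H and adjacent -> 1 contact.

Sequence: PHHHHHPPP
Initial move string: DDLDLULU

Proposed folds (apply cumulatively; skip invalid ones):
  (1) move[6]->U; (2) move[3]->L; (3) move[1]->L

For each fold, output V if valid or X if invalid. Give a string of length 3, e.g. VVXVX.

Answer: VVV

Derivation:
Initial: DDLDLULU -> [(0, 0), (0, -1), (0, -2), (-1, -2), (-1, -3), (-2, -3), (-2, -2), (-3, -2), (-3, -1)]
Fold 1: move[6]->U => DDLDLUUU VALID
Fold 2: move[3]->L => DDLLLUUU VALID
Fold 3: move[1]->L => DLLLLUUU VALID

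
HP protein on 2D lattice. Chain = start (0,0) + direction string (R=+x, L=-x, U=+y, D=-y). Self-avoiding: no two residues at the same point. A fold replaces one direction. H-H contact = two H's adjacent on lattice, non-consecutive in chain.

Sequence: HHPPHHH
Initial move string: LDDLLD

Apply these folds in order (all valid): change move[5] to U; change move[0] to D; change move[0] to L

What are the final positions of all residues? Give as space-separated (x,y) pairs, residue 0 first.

Answer: (0,0) (-1,0) (-1,-1) (-1,-2) (-2,-2) (-3,-2) (-3,-1)

Derivation:
Initial moves: LDDLLD
Fold: move[5]->U => LDDLLU (positions: [(0, 0), (-1, 0), (-1, -1), (-1, -2), (-2, -2), (-3, -2), (-3, -1)])
Fold: move[0]->D => DDDLLU (positions: [(0, 0), (0, -1), (0, -2), (0, -3), (-1, -3), (-2, -3), (-2, -2)])
Fold: move[0]->L => LDDLLU (positions: [(0, 0), (-1, 0), (-1, -1), (-1, -2), (-2, -2), (-3, -2), (-3, -1)])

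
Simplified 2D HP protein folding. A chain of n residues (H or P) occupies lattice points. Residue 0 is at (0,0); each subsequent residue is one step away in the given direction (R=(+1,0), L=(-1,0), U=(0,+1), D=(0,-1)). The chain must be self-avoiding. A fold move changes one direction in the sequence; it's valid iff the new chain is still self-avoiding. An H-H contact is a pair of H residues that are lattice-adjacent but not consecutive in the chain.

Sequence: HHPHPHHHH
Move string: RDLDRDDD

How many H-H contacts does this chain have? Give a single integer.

Answer: 1

Derivation:
Positions: [(0, 0), (1, 0), (1, -1), (0, -1), (0, -2), (1, -2), (1, -3), (1, -4), (1, -5)]
H-H contact: residue 0 @(0,0) - residue 3 @(0, -1)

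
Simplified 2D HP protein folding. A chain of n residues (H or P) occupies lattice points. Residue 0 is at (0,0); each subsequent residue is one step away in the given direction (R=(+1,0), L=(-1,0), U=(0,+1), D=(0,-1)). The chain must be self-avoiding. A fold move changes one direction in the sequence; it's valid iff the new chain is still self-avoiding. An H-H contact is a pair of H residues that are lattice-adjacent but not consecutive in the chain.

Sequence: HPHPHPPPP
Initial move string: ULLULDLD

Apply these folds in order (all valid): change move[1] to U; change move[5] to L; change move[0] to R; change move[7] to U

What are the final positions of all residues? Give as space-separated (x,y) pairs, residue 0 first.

Initial moves: ULLULDLD
Fold: move[1]->U => UULULDLD (positions: [(0, 0), (0, 1), (0, 2), (-1, 2), (-1, 3), (-2, 3), (-2, 2), (-3, 2), (-3, 1)])
Fold: move[5]->L => UULULLLD (positions: [(0, 0), (0, 1), (0, 2), (-1, 2), (-1, 3), (-2, 3), (-3, 3), (-4, 3), (-4, 2)])
Fold: move[0]->R => RULULLLD (positions: [(0, 0), (1, 0), (1, 1), (0, 1), (0, 2), (-1, 2), (-2, 2), (-3, 2), (-3, 1)])
Fold: move[7]->U => RULULLLU (positions: [(0, 0), (1, 0), (1, 1), (0, 1), (0, 2), (-1, 2), (-2, 2), (-3, 2), (-3, 3)])

Answer: (0,0) (1,0) (1,1) (0,1) (0,2) (-1,2) (-2,2) (-3,2) (-3,3)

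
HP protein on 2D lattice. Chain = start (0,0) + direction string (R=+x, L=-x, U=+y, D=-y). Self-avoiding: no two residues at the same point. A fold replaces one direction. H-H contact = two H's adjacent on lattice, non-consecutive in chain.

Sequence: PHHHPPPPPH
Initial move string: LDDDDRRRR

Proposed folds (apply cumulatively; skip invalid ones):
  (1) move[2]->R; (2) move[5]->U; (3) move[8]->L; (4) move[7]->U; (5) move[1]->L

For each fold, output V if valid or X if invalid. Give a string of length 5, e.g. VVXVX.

Answer: VXXVX

Derivation:
Initial: LDDDDRRRR -> [(0, 0), (-1, 0), (-1, -1), (-1, -2), (-1, -3), (-1, -4), (0, -4), (1, -4), (2, -4), (3, -4)]
Fold 1: move[2]->R => LDRDDRRRR VALID
Fold 2: move[5]->U => LDRDDURRR INVALID (collision), skipped
Fold 3: move[8]->L => LDRDDRRRL INVALID (collision), skipped
Fold 4: move[7]->U => LDRDDRRUR VALID
Fold 5: move[1]->L => LLRDDRRUR INVALID (collision), skipped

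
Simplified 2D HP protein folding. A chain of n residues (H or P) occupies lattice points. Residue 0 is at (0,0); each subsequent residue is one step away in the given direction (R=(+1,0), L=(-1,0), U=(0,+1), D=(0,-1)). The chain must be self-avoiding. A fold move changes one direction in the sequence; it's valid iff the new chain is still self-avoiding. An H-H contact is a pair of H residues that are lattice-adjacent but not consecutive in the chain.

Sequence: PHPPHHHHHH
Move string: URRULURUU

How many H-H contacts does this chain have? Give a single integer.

Answer: 1

Derivation:
Positions: [(0, 0), (0, 1), (1, 1), (2, 1), (2, 2), (1, 2), (1, 3), (2, 3), (2, 4), (2, 5)]
H-H contact: residue 4 @(2,2) - residue 7 @(2, 3)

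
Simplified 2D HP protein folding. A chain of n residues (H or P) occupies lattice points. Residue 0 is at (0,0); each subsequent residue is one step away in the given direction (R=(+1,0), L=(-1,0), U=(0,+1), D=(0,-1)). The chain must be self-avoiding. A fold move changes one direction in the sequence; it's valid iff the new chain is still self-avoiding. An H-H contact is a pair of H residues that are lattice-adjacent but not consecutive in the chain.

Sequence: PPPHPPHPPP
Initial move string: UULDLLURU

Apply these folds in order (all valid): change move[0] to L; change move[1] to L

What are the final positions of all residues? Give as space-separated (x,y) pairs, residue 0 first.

Answer: (0,0) (-1,0) (-2,0) (-3,0) (-3,-1) (-4,-1) (-5,-1) (-5,0) (-4,0) (-4,1)

Derivation:
Initial moves: UULDLLURU
Fold: move[0]->L => LULDLLURU (positions: [(0, 0), (-1, 0), (-1, 1), (-2, 1), (-2, 0), (-3, 0), (-4, 0), (-4, 1), (-3, 1), (-3, 2)])
Fold: move[1]->L => LLLDLLURU (positions: [(0, 0), (-1, 0), (-2, 0), (-3, 0), (-3, -1), (-4, -1), (-5, -1), (-5, 0), (-4, 0), (-4, 1)])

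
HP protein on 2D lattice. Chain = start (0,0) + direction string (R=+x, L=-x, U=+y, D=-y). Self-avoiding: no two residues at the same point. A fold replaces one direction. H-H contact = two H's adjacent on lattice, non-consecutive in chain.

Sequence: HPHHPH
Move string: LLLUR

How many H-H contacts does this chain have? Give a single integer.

Positions: [(0, 0), (-1, 0), (-2, 0), (-3, 0), (-3, 1), (-2, 1)]
H-H contact: residue 2 @(-2,0) - residue 5 @(-2, 1)

Answer: 1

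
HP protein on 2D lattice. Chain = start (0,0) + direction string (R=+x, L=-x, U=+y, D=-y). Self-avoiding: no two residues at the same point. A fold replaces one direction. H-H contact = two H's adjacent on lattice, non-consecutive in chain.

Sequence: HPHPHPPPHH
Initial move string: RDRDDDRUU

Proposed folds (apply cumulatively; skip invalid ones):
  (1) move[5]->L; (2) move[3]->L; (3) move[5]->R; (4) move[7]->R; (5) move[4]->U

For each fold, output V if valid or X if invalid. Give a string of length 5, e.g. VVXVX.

Initial: RDRDDDRUU -> [(0, 0), (1, 0), (1, -1), (2, -1), (2, -2), (2, -3), (2, -4), (3, -4), (3, -3), (3, -2)]
Fold 1: move[5]->L => RDRDDLRUU INVALID (collision), skipped
Fold 2: move[3]->L => RDRLDDRUU INVALID (collision), skipped
Fold 3: move[5]->R => RDRDDRRUU VALID
Fold 4: move[7]->R => RDRDDRRRU VALID
Fold 5: move[4]->U => RDRDURRRU INVALID (collision), skipped

Answer: XXVVX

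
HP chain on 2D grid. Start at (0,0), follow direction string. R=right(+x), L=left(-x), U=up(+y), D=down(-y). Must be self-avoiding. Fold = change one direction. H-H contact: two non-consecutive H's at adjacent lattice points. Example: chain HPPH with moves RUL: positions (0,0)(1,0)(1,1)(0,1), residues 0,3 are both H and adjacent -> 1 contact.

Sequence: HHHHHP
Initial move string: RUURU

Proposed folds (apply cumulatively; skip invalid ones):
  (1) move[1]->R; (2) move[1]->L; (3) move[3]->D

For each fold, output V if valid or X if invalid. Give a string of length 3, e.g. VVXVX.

Initial: RUURU -> [(0, 0), (1, 0), (1, 1), (1, 2), (2, 2), (2, 3)]
Fold 1: move[1]->R => RRURU VALID
Fold 2: move[1]->L => RLURU INVALID (collision), skipped
Fold 3: move[3]->D => RRUDU INVALID (collision), skipped

Answer: VXX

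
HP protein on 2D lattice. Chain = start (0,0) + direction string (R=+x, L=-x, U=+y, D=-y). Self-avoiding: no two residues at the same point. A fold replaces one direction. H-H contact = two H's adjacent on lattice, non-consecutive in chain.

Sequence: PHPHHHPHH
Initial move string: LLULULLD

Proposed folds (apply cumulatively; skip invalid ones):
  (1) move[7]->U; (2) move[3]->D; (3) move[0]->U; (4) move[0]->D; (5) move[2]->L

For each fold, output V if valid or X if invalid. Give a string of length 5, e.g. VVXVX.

Initial: LLULULLD -> [(0, 0), (-1, 0), (-2, 0), (-2, 1), (-3, 1), (-3, 2), (-4, 2), (-5, 2), (-5, 1)]
Fold 1: move[7]->U => LLULULLU VALID
Fold 2: move[3]->D => LLUDULLU INVALID (collision), skipped
Fold 3: move[0]->U => ULULULLU VALID
Fold 4: move[0]->D => DLULULLU VALID
Fold 5: move[2]->L => DLLLULLU VALID

Answer: VXVVV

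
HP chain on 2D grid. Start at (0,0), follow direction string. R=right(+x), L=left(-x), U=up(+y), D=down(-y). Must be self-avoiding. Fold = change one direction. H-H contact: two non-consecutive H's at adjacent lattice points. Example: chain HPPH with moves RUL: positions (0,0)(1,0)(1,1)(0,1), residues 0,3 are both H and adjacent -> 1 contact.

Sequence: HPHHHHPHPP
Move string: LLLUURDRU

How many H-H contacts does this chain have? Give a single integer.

Answer: 2

Derivation:
Positions: [(0, 0), (-1, 0), (-2, 0), (-3, 0), (-3, 1), (-3, 2), (-2, 2), (-2, 1), (-1, 1), (-1, 2)]
H-H contact: residue 2 @(-2,0) - residue 7 @(-2, 1)
H-H contact: residue 4 @(-3,1) - residue 7 @(-2, 1)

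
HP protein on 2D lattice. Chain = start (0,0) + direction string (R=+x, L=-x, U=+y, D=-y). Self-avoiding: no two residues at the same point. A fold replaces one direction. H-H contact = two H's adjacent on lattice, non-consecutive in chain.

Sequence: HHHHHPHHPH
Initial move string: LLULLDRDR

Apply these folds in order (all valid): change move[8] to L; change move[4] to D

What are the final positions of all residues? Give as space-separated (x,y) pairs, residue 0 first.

Initial moves: LLULLDRDR
Fold: move[8]->L => LLULLDRDL (positions: [(0, 0), (-1, 0), (-2, 0), (-2, 1), (-3, 1), (-4, 1), (-4, 0), (-3, 0), (-3, -1), (-4, -1)])
Fold: move[4]->D => LLULDDRDL (positions: [(0, 0), (-1, 0), (-2, 0), (-2, 1), (-3, 1), (-3, 0), (-3, -1), (-2, -1), (-2, -2), (-3, -2)])

Answer: (0,0) (-1,0) (-2,0) (-2,1) (-3,1) (-3,0) (-3,-1) (-2,-1) (-2,-2) (-3,-2)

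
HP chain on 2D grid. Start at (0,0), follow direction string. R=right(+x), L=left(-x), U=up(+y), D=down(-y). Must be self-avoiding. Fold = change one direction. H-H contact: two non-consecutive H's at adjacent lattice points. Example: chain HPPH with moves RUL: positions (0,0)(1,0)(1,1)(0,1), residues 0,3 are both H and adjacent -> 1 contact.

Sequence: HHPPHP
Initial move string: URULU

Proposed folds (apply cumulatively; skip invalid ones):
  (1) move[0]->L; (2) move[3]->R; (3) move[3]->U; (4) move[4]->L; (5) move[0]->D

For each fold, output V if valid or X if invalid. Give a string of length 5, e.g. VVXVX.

Initial: URULU -> [(0, 0), (0, 1), (1, 1), (1, 2), (0, 2), (0, 3)]
Fold 1: move[0]->L => LRULU INVALID (collision), skipped
Fold 2: move[3]->R => URURU VALID
Fold 3: move[3]->U => URUUU VALID
Fold 4: move[4]->L => URUUL VALID
Fold 5: move[0]->D => DRUUL VALID

Answer: XVVVV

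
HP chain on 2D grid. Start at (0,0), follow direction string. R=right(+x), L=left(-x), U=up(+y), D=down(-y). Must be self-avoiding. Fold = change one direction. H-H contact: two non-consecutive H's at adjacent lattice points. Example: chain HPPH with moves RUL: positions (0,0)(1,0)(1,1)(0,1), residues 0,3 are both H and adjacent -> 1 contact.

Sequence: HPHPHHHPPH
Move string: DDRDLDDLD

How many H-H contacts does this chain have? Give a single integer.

Positions: [(0, 0), (0, -1), (0, -2), (1, -2), (1, -3), (0, -3), (0, -4), (0, -5), (-1, -5), (-1, -6)]
H-H contact: residue 2 @(0,-2) - residue 5 @(0, -3)

Answer: 1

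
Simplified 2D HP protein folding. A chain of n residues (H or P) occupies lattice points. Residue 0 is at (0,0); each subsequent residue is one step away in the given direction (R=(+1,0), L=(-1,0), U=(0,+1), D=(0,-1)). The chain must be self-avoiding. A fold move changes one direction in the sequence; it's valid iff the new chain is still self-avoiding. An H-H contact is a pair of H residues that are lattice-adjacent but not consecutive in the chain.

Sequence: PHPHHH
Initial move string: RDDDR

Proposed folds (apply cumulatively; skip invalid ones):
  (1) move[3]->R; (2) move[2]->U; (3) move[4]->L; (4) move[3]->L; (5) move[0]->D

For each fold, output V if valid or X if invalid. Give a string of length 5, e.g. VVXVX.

Initial: RDDDR -> [(0, 0), (1, 0), (1, -1), (1, -2), (1, -3), (2, -3)]
Fold 1: move[3]->R => RDDRR VALID
Fold 2: move[2]->U => RDURR INVALID (collision), skipped
Fold 3: move[4]->L => RDDRL INVALID (collision), skipped
Fold 4: move[3]->L => RDDLR INVALID (collision), skipped
Fold 5: move[0]->D => DDDRR VALID

Answer: VXXXV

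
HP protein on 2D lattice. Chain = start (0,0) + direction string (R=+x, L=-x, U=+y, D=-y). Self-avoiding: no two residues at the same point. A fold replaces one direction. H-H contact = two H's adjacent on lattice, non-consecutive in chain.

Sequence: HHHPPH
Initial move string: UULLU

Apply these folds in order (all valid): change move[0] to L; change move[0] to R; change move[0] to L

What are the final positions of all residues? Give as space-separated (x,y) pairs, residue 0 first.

Initial moves: UULLU
Fold: move[0]->L => LULLU (positions: [(0, 0), (-1, 0), (-1, 1), (-2, 1), (-3, 1), (-3, 2)])
Fold: move[0]->R => RULLU (positions: [(0, 0), (1, 0), (1, 1), (0, 1), (-1, 1), (-1, 2)])
Fold: move[0]->L => LULLU (positions: [(0, 0), (-1, 0), (-1, 1), (-2, 1), (-3, 1), (-3, 2)])

Answer: (0,0) (-1,0) (-1,1) (-2,1) (-3,1) (-3,2)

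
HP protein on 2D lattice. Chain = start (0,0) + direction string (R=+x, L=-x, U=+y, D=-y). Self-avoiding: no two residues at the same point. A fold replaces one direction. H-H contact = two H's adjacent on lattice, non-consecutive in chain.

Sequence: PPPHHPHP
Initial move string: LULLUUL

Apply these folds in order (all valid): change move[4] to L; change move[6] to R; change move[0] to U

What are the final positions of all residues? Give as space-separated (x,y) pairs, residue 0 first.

Initial moves: LULLUUL
Fold: move[4]->L => LULLLUL (positions: [(0, 0), (-1, 0), (-1, 1), (-2, 1), (-3, 1), (-4, 1), (-4, 2), (-5, 2)])
Fold: move[6]->R => LULLLUR (positions: [(0, 0), (-1, 0), (-1, 1), (-2, 1), (-3, 1), (-4, 1), (-4, 2), (-3, 2)])
Fold: move[0]->U => UULLLUR (positions: [(0, 0), (0, 1), (0, 2), (-1, 2), (-2, 2), (-3, 2), (-3, 3), (-2, 3)])

Answer: (0,0) (0,1) (0,2) (-1,2) (-2,2) (-3,2) (-3,3) (-2,3)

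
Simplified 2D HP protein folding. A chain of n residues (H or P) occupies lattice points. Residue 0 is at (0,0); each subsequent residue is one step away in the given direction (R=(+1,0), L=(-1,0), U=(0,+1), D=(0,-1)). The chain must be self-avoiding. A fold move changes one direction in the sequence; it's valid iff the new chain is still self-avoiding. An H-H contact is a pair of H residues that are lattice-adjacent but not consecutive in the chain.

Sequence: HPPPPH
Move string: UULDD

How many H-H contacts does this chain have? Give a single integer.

Answer: 1

Derivation:
Positions: [(0, 0), (0, 1), (0, 2), (-1, 2), (-1, 1), (-1, 0)]
H-H contact: residue 0 @(0,0) - residue 5 @(-1, 0)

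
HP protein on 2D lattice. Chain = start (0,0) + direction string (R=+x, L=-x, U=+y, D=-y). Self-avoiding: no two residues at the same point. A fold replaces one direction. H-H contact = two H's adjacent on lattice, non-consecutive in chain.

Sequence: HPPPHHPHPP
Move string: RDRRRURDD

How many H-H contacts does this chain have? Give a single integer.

Positions: [(0, 0), (1, 0), (1, -1), (2, -1), (3, -1), (4, -1), (4, 0), (5, 0), (5, -1), (5, -2)]
No H-H contacts found.

Answer: 0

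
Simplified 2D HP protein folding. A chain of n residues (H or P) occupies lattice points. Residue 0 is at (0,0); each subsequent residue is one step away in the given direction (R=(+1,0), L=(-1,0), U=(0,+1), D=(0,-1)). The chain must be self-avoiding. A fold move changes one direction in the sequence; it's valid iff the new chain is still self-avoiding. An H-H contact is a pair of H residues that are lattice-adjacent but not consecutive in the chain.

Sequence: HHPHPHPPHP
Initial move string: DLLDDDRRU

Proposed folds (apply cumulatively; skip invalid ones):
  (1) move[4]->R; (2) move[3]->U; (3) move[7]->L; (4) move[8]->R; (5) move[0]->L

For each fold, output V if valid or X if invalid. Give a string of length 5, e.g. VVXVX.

Answer: VXXVV

Derivation:
Initial: DLLDDDRRU -> [(0, 0), (0, -1), (-1, -1), (-2, -1), (-2, -2), (-2, -3), (-2, -4), (-1, -4), (0, -4), (0, -3)]
Fold 1: move[4]->R => DLLDRDRRU VALID
Fold 2: move[3]->U => DLLURDRRU INVALID (collision), skipped
Fold 3: move[7]->L => DLLDRDRLU INVALID (collision), skipped
Fold 4: move[8]->R => DLLDRDRRR VALID
Fold 5: move[0]->L => LLLDRDRRR VALID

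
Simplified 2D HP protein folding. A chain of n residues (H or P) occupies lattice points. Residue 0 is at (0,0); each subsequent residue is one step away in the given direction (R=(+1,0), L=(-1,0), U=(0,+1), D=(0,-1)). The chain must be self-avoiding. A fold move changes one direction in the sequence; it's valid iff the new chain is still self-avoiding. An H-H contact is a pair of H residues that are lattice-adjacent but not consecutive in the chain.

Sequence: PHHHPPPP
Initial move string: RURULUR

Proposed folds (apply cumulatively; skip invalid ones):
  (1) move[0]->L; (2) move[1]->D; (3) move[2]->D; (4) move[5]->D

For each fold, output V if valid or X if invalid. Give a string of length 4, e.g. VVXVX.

Answer: VXXX

Derivation:
Initial: RURULUR -> [(0, 0), (1, 0), (1, 1), (2, 1), (2, 2), (1, 2), (1, 3), (2, 3)]
Fold 1: move[0]->L => LURULUR VALID
Fold 2: move[1]->D => LDRULUR INVALID (collision), skipped
Fold 3: move[2]->D => LUDULUR INVALID (collision), skipped
Fold 4: move[5]->D => LURULDR INVALID (collision), skipped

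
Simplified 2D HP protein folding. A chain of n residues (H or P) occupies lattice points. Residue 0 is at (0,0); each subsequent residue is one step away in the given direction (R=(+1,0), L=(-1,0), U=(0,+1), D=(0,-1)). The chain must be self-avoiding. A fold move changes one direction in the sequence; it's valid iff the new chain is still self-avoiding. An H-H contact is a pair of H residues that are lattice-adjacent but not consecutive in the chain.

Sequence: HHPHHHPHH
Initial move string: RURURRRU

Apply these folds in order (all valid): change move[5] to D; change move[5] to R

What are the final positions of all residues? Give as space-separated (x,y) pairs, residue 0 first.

Answer: (0,0) (1,0) (1,1) (2,1) (2,2) (3,2) (4,2) (5,2) (5,3)

Derivation:
Initial moves: RURURRRU
Fold: move[5]->D => RURURDRU (positions: [(0, 0), (1, 0), (1, 1), (2, 1), (2, 2), (3, 2), (3, 1), (4, 1), (4, 2)])
Fold: move[5]->R => RURURRRU (positions: [(0, 0), (1, 0), (1, 1), (2, 1), (2, 2), (3, 2), (4, 2), (5, 2), (5, 3)])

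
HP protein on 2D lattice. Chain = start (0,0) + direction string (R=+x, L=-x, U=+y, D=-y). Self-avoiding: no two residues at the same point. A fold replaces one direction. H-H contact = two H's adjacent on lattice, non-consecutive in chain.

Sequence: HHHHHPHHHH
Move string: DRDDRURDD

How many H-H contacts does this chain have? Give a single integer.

Answer: 1

Derivation:
Positions: [(0, 0), (0, -1), (1, -1), (1, -2), (1, -3), (2, -3), (2, -2), (3, -2), (3, -3), (3, -4)]
H-H contact: residue 3 @(1,-2) - residue 6 @(2, -2)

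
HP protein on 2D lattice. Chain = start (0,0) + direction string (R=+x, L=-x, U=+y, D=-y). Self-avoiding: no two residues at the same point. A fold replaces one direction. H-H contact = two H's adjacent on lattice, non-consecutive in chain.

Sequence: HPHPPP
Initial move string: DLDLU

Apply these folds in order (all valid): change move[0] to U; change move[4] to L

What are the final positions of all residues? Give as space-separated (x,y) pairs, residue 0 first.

Answer: (0,0) (0,1) (-1,1) (-1,0) (-2,0) (-3,0)

Derivation:
Initial moves: DLDLU
Fold: move[0]->U => ULDLU (positions: [(0, 0), (0, 1), (-1, 1), (-1, 0), (-2, 0), (-2, 1)])
Fold: move[4]->L => ULDLL (positions: [(0, 0), (0, 1), (-1, 1), (-1, 0), (-2, 0), (-3, 0)])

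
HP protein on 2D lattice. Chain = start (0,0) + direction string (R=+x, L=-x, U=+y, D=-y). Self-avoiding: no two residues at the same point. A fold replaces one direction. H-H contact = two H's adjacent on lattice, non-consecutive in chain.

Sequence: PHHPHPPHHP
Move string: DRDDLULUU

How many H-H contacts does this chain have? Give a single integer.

Answer: 1

Derivation:
Positions: [(0, 0), (0, -1), (1, -1), (1, -2), (1, -3), (0, -3), (0, -2), (-1, -2), (-1, -1), (-1, 0)]
H-H contact: residue 1 @(0,-1) - residue 8 @(-1, -1)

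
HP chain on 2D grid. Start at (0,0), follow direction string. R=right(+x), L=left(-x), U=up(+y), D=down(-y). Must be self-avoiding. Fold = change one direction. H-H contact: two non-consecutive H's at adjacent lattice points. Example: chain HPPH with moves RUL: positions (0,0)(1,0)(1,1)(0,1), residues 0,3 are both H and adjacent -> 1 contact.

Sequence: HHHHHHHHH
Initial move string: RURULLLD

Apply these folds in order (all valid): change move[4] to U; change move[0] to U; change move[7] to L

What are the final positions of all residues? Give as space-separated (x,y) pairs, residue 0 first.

Answer: (0,0) (0,1) (0,2) (1,2) (1,3) (1,4) (0,4) (-1,4) (-2,4)

Derivation:
Initial moves: RURULLLD
Fold: move[4]->U => RURUULLD (positions: [(0, 0), (1, 0), (1, 1), (2, 1), (2, 2), (2, 3), (1, 3), (0, 3), (0, 2)])
Fold: move[0]->U => UURUULLD (positions: [(0, 0), (0, 1), (0, 2), (1, 2), (1, 3), (1, 4), (0, 4), (-1, 4), (-1, 3)])
Fold: move[7]->L => UURUULLL (positions: [(0, 0), (0, 1), (0, 2), (1, 2), (1, 3), (1, 4), (0, 4), (-1, 4), (-2, 4)])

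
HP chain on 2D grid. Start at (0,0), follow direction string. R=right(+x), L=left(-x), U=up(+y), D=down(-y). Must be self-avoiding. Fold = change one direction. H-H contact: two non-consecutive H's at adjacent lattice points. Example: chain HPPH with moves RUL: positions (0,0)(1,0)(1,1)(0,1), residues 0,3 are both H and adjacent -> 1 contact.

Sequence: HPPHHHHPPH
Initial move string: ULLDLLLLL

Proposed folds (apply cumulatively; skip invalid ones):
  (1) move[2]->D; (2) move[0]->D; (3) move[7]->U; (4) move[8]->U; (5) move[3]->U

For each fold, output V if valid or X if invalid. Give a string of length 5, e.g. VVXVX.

Answer: VVVVX

Derivation:
Initial: ULLDLLLLL -> [(0, 0), (0, 1), (-1, 1), (-2, 1), (-2, 0), (-3, 0), (-4, 0), (-5, 0), (-6, 0), (-7, 0)]
Fold 1: move[2]->D => ULDDLLLLL VALID
Fold 2: move[0]->D => DLDDLLLLL VALID
Fold 3: move[7]->U => DLDDLLLUL VALID
Fold 4: move[8]->U => DLDDLLLUU VALID
Fold 5: move[3]->U => DLDULLLUU INVALID (collision), skipped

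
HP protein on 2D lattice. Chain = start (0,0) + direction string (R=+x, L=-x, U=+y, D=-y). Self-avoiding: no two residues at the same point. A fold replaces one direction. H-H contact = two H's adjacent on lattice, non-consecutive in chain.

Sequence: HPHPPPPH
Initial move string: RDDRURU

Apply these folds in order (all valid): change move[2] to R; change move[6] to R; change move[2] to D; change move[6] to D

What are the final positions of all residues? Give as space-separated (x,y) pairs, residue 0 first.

Answer: (0,0) (1,0) (1,-1) (1,-2) (2,-2) (2,-1) (3,-1) (3,-2)

Derivation:
Initial moves: RDDRURU
Fold: move[2]->R => RDRRURU (positions: [(0, 0), (1, 0), (1, -1), (2, -1), (3, -1), (3, 0), (4, 0), (4, 1)])
Fold: move[6]->R => RDRRURR (positions: [(0, 0), (1, 0), (1, -1), (2, -1), (3, -1), (3, 0), (4, 0), (5, 0)])
Fold: move[2]->D => RDDRURR (positions: [(0, 0), (1, 0), (1, -1), (1, -2), (2, -2), (2, -1), (3, -1), (4, -1)])
Fold: move[6]->D => RDDRURD (positions: [(0, 0), (1, 0), (1, -1), (1, -2), (2, -2), (2, -1), (3, -1), (3, -2)])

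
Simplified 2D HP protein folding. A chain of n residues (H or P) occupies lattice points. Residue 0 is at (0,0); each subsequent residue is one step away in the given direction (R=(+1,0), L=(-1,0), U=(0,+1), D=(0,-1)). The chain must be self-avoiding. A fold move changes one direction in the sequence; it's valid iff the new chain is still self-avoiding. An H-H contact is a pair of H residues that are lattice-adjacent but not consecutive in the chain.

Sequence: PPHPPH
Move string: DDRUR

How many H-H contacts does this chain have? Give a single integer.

Positions: [(0, 0), (0, -1), (0, -2), (1, -2), (1, -1), (2, -1)]
No H-H contacts found.

Answer: 0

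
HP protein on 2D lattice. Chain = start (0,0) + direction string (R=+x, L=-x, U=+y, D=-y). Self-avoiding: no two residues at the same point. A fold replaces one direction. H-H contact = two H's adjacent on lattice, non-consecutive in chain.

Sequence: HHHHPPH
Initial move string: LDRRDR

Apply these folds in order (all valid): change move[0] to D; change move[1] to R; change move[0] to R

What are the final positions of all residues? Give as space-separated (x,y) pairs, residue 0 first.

Initial moves: LDRRDR
Fold: move[0]->D => DDRRDR (positions: [(0, 0), (0, -1), (0, -2), (1, -2), (2, -2), (2, -3), (3, -3)])
Fold: move[1]->R => DRRRDR (positions: [(0, 0), (0, -1), (1, -1), (2, -1), (3, -1), (3, -2), (4, -2)])
Fold: move[0]->R => RRRRDR (positions: [(0, 0), (1, 0), (2, 0), (3, 0), (4, 0), (4, -1), (5, -1)])

Answer: (0,0) (1,0) (2,0) (3,0) (4,0) (4,-1) (5,-1)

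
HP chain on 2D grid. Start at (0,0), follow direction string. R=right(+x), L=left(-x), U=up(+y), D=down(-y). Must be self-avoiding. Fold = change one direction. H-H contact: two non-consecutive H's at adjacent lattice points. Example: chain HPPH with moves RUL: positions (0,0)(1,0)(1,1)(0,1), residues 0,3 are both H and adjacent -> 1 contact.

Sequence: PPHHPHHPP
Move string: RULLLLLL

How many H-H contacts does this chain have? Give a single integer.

Answer: 0

Derivation:
Positions: [(0, 0), (1, 0), (1, 1), (0, 1), (-1, 1), (-2, 1), (-3, 1), (-4, 1), (-5, 1)]
No H-H contacts found.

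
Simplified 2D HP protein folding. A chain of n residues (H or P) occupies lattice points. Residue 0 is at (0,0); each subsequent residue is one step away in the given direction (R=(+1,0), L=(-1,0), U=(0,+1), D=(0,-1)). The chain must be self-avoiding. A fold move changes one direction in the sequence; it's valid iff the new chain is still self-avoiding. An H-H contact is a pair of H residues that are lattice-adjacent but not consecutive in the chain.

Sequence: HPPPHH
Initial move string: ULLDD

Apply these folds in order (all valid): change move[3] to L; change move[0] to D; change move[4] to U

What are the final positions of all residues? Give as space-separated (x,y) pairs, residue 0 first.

Initial moves: ULLDD
Fold: move[3]->L => ULLLD (positions: [(0, 0), (0, 1), (-1, 1), (-2, 1), (-3, 1), (-3, 0)])
Fold: move[0]->D => DLLLD (positions: [(0, 0), (0, -1), (-1, -1), (-2, -1), (-3, -1), (-3, -2)])
Fold: move[4]->U => DLLLU (positions: [(0, 0), (0, -1), (-1, -1), (-2, -1), (-3, -1), (-3, 0)])

Answer: (0,0) (0,-1) (-1,-1) (-2,-1) (-3,-1) (-3,0)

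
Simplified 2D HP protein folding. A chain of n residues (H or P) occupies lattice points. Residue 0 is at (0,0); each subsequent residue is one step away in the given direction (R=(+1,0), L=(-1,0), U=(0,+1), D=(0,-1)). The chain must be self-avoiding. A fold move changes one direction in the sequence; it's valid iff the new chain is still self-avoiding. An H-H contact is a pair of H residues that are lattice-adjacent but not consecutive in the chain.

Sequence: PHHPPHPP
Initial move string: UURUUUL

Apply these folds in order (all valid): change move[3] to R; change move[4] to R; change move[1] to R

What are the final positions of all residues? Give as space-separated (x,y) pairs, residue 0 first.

Initial moves: UURUUUL
Fold: move[3]->R => UURRUUL (positions: [(0, 0), (0, 1), (0, 2), (1, 2), (2, 2), (2, 3), (2, 4), (1, 4)])
Fold: move[4]->R => UURRRUL (positions: [(0, 0), (0, 1), (0, 2), (1, 2), (2, 2), (3, 2), (3, 3), (2, 3)])
Fold: move[1]->R => URRRRUL (positions: [(0, 0), (0, 1), (1, 1), (2, 1), (3, 1), (4, 1), (4, 2), (3, 2)])

Answer: (0,0) (0,1) (1,1) (2,1) (3,1) (4,1) (4,2) (3,2)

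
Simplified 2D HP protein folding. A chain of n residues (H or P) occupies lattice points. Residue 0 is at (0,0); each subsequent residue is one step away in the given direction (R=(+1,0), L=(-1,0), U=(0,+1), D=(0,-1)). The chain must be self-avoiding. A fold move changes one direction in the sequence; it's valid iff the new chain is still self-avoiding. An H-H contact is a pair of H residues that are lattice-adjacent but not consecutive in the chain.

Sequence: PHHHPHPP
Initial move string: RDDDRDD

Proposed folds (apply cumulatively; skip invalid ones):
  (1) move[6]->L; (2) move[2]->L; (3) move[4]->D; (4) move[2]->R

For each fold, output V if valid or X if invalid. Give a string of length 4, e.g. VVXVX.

Initial: RDDDRDD -> [(0, 0), (1, 0), (1, -1), (1, -2), (1, -3), (2, -3), (2, -4), (2, -5)]
Fold 1: move[6]->L => RDDDRDL VALID
Fold 2: move[2]->L => RDLDRDL VALID
Fold 3: move[4]->D => RDLDDDL VALID
Fold 4: move[2]->R => RDRDDDL VALID

Answer: VVVV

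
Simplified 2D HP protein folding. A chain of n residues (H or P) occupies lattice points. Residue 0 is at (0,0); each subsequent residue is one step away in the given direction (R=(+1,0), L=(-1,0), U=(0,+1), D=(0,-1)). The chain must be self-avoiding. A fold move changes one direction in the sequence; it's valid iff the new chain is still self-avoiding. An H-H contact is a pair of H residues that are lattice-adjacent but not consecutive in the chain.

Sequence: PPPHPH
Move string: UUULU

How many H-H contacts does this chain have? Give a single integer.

Answer: 0

Derivation:
Positions: [(0, 0), (0, 1), (0, 2), (0, 3), (-1, 3), (-1, 4)]
No H-H contacts found.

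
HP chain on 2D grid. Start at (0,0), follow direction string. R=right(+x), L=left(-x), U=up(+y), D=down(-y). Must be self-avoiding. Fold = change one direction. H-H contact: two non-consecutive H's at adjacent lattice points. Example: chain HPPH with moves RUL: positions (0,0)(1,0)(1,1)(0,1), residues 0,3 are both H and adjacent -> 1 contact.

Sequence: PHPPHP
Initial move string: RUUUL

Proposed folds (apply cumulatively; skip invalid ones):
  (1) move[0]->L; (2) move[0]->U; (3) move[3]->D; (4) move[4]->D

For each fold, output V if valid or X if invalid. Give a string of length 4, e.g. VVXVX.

Answer: VVXX

Derivation:
Initial: RUUUL -> [(0, 0), (1, 0), (1, 1), (1, 2), (1, 3), (0, 3)]
Fold 1: move[0]->L => LUUUL VALID
Fold 2: move[0]->U => UUUUL VALID
Fold 3: move[3]->D => UUUDL INVALID (collision), skipped
Fold 4: move[4]->D => UUUUD INVALID (collision), skipped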